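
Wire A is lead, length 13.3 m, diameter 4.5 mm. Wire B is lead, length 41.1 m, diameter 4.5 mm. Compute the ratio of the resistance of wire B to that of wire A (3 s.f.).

3.09

R ∝ ρL/d², so R_B/R_A = (L_B/L_A)
= (41.1/13.3) = 3.09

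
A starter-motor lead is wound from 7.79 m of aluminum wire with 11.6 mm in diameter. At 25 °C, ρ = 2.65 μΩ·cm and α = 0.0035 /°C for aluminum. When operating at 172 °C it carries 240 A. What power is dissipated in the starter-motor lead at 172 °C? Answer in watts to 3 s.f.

ρ = 2.65 μΩ·cm = 2.65×10^-8 Ω·m
A = π(d/2)² = π(5.8000e-03 m)² = 1.057e-04 m²
R₍25₎ = ρL/A = (2.65×10^-8)(7.79)/(1.057e-04) = 0.001953 Ω
R₍172₎ = R₍25₎(1 + αΔT) = 0.001953 × (1 + 0.0035×147) = 0.002958 Ω
P = I²R = (240)² × 0.002958 = 170 W

170 W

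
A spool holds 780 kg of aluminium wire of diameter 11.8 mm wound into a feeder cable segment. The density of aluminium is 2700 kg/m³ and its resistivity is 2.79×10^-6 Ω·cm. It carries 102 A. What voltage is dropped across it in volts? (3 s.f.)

68.7 V

ρ = 2.79×10^-6 Ω·cm = 2.79×10^-8 Ω·m
A = π(d/2)² = π(5.9000e-03 m)² = 1.0936e-04 m²
L = m/(density·A) = 780/(2700×1.0936e-04) = 2642 m
R = ρL/A = (2.79×10^-8)(2642)/(1.0936e-04) = 0.6739 Ω
V = IR = 102 × 0.6739 = 68.7 V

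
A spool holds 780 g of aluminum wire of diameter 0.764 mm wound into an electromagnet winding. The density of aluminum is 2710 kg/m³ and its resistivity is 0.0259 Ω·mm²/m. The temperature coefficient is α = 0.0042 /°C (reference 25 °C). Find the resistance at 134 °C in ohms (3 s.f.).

51.7 Ω

ρ = 0.0259 Ω·mm²/m = 2.59×10^-8 Ω·m
A = π(d/2)² = π(3.8200e-04 m)² = 4.5843e-07 m²
L = m/(density·A) = 0.78/(2710×4.5843e-07) = 627.8 m
R = ρL/A = (2.59×10^-8)(627.8)/(4.5843e-07) = 35.47 Ω
R(134 °C) = 35.47 × (1 + 0.0042×109) = 51.7 Ω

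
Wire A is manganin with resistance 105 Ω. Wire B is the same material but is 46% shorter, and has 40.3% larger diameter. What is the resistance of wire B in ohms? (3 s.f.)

R ∝ L/d², so R_B/R_A = (1 − 46/100) × (1 + 40.3/100)⁻²
= 0.54 × 0.508 = 0.2743
R_B = 0.2743 × 105 = 28.8 Ω

28.8 Ω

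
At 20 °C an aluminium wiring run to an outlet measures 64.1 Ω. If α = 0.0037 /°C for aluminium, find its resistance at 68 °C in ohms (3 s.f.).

75.5 Ω

ΔT = 68 − 20 = 48 °C
R = R₀(1 + αΔT) = 64.1 × (1 + 0.0037×48) = 64.1 × 1.178 = 75.5 Ω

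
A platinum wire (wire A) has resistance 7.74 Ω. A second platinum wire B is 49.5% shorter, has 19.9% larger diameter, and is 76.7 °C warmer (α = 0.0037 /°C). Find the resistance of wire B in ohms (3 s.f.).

R ∝ ρL/d² with ρ ∝ (1+αΔT), so R_B/R_A = (1 − 49.5/100) × (1 + 19.9/100)⁻² × (1 + 0.0037×76.7)
= 0.505 × 0.6956 × 1.284 = 0.451
R_B = 0.451 × 7.74 = 3.49 Ω

3.49 Ω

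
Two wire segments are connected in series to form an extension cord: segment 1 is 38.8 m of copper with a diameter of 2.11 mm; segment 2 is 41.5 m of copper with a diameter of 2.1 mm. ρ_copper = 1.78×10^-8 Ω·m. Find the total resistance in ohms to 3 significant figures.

Segment 1: A = π(d/2)² = π(1.0550e-03 m)² = 3.497e-06 m²
R₁ = ρL/A = (1.78×10^-8)(38.8)/(3.497e-06) = 0.1975 Ω
Segment 2: A = π(d/2)² = π(1.0500e-03 m)² = 3.464e-06 m²
R₂ = (1.78×10^-8)(41.5)/(3.464e-06) = 0.2133 Ω
R = R₁ + R₂ = 0.411 Ω

0.411 Ω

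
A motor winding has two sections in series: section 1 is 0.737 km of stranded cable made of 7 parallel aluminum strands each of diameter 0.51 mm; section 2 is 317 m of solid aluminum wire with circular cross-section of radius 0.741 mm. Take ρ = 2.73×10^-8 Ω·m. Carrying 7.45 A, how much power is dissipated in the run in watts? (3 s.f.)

1060 W

Section 1: A_strand = π(2.5500e-04)² = 2.043e-07 m²; R₁ = ρL/(N·A_s) = (2.73×10^-8)(737)/(7×2.043e-07) = 14.07 Ω
Section 2: A = πr² = π(7.4100e-04 m)² = 1.725e-06 m²
R₂ = (2.73×10^-8)(317)/(1.725e-06) = 5.017 Ω
R = R₁ + R₂ = 19.09 Ω
P = I²R = (7.45)² × 19.09 = 1060 W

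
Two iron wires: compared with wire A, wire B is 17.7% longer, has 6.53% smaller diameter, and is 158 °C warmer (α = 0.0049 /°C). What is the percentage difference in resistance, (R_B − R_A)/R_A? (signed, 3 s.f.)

139%

R ∝ ρL/d² with ρ ∝ (1+αΔT), so R_B/R_A = (1 + 17.7/100) × (1 − 6.53/100)⁻² × (1 + 0.0049×158)
= 1.177 × 1.145 × 1.774 = 2.39
(R_B − R_A)/R_A = 2.39 − 1 = 139%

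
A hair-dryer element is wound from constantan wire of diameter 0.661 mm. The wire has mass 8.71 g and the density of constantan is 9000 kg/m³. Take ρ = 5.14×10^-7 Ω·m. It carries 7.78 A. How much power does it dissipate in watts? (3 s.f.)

A = π(d/2)² = π(3.3050e-04 m)² = 3.4316e-07 m²
L = m/(density·A) = 0.00871/(9000×3.4316e-07) = 2.82 m
R = ρL/A = (5.14×10^-7)(2.82)/(3.4316e-07) = 4.224 Ω
P = I²R = (7.78)² × 4.224 = 256 W

256 W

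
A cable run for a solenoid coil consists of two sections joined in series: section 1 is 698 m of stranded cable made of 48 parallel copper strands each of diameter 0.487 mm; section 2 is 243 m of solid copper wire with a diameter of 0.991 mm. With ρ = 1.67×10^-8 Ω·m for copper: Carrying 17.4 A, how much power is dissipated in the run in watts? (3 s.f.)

Section 1: A_strand = π(2.4350e-04)² = 1.863e-07 m²; R₁ = ρL/(N·A_s) = (1.67×10^-8)(698)/(48×1.863e-07) = 1.304 Ω
Section 2: A = π(d/2)² = π(4.9550e-04 m)² = 7.713e-07 m²
R₂ = (1.67×10^-8)(243)/(7.713e-07) = 5.261 Ω
R = R₁ + R₂ = 6.565 Ω
P = I²R = (17.4)² × 6.565 = 1990 W

1990 W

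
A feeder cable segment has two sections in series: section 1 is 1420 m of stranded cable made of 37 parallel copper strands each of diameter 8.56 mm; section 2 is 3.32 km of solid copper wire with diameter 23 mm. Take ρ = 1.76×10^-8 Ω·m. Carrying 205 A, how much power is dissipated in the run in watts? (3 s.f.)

6400 W

Section 1: A_strand = π(4.2800e-03)² = 5.755e-05 m²; R₁ = ρL/(N·A_s) = (1.76×10^-8)(1420)/(37×5.755e-05) = 0.01174 Ω
Section 2: A = π(d/2)² = π(1.1500e-02 m)² = 4.155e-04 m²
R₂ = (1.76×10^-8)(3320)/(4.155e-04) = 0.1406 Ω
R = R₁ + R₂ = 0.1524 Ω
P = I²R = (205)² × 0.1524 = 6400 W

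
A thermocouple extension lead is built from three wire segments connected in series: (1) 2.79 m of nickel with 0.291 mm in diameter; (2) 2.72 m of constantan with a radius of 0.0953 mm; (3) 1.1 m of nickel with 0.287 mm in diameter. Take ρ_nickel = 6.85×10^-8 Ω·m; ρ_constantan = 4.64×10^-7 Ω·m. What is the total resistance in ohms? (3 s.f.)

48.3 Ω

Seg 1: A = π(d/2)² = π(1.4550e-04 m)² = 6.651e-08 m²
R_1 = (6.85×10^-8)(2.79)/(6.651e-08) = 2.874 Ω
Seg 2: A = πr² = π(9.5300e-05 m)² = 2.853e-08 m²
R_2 = (4.64×10^-7)(2.72)/(2.853e-08) = 44.23 Ω
Seg 3: A = π(d/2)² = π(1.4350e-04 m)² = 6.469e-08 m²
R_3 = (6.85×10^-8)(1.1)/(6.469e-08) = 1.165 Ω
R_total = R_1 + R_2 + R_3 = 48.3 Ω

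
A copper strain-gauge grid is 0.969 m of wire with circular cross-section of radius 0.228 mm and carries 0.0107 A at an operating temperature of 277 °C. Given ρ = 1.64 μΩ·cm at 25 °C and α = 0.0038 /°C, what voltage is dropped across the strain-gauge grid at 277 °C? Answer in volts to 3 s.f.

ρ = 1.64 μΩ·cm = 1.64×10^-8 Ω·m
A = πr² = π(2.2800e-04 m)² = 1.633e-07 m²
R₍25₎ = ρL/A = (1.64×10^-8)(0.969)/(1.633e-07) = 0.09731 Ω
R₍277₎ = R₍25₎(1 + αΔT) = 0.09731 × (1 + 0.0038×252) = 0.1905 Ω
V = IR = 0.0107 × 0.1905 = 0.00204 V

0.00204 V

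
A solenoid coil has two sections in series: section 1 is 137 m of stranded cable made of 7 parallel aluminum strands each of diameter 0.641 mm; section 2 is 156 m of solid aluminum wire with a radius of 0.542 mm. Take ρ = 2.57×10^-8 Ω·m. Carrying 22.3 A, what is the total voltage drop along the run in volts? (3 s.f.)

132 V

Section 1: A_strand = π(3.2050e-04)² = 3.227e-07 m²; R₁ = ρL/(N·A_s) = (2.57×10^-8)(137)/(7×3.227e-07) = 1.559 Ω
Section 2: A = πr² = π(5.4200e-04 m)² = 9.229e-07 m²
R₂ = (2.57×10^-8)(156)/(9.229e-07) = 4.344 Ω
R = R₁ + R₂ = 5.903 Ω
V = IR = 22.3 × 5.903 = 132 V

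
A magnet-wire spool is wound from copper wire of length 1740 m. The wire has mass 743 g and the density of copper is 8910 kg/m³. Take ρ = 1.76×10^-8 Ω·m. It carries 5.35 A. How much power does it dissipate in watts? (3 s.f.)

A = m/(density·L) = 0.743/(8910×1740) = 4.7925e-08 m²
R = ρL/A = (1.76×10^-8)(1740)/(4.7925e-08) = 639 Ω
P = I²R = (5.35)² × 639 = 18300 W

18300 W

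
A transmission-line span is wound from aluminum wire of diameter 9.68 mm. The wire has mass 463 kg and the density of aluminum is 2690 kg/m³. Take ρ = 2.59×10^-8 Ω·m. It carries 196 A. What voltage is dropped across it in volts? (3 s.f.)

A = π(d/2)² = π(4.8400e-03 m)² = 7.3594e-05 m²
L = m/(density·A) = 463/(2690×7.3594e-05) = 2339 m
R = ρL/A = (2.59×10^-8)(2339)/(7.3594e-05) = 0.8231 Ω
V = IR = 196 × 0.8231 = 161 V

161 V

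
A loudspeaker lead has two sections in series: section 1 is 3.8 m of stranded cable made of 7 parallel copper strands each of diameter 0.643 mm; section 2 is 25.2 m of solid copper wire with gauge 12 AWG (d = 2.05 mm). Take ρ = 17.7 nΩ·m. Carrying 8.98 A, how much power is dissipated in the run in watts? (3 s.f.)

13.3 W

ρ = 17.7 nΩ·m = 1.77×10^-8 Ω·m
Section 1: A_strand = π(3.2150e-04)² = 3.247e-07 m²; R₁ = ρL/(N·A_s) = (1.77×10^-8)(3.8)/(7×3.247e-07) = 0.02959 Ω
Section 2: A = π(2.05/2 mm)² = π(1.0250e-03 m)² = 3.301e-06 m²
R₂ = (1.77×10^-8)(25.2)/(3.301e-06) = 0.1351 Ω
R = R₁ + R₂ = 0.1647 Ω
P = I²R = (8.98)² × 0.1647 = 13.3 W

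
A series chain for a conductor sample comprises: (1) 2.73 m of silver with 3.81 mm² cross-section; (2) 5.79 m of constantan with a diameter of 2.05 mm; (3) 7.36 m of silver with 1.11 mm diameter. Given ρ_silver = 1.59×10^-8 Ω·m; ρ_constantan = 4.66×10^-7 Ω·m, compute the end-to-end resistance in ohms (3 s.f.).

Seg 1: A = 3.81 mm² = 3.810e-06 m²
R_1 = (1.59×10^-8)(2.73)/(3.810e-06) = 0.01139 Ω
Seg 2: A = π(d/2)² = π(1.0250e-03 m)² = 3.301e-06 m²
R_2 = (4.66×10^-7)(5.79)/(3.301e-06) = 0.8175 Ω
Seg 3: A = π(d/2)² = π(5.5500e-04 m)² = 9.677e-07 m²
R_3 = (1.59×10^-8)(7.36)/(9.677e-07) = 0.1209 Ω
R_total = R_1 + R_2 + R_3 = 0.950 Ω

0.950 Ω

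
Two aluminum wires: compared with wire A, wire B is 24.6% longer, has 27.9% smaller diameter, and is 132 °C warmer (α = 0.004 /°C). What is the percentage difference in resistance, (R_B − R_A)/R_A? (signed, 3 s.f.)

266%

R ∝ ρL/d² with ρ ∝ (1+αΔT), so R_B/R_A = (1 + 24.6/100) × (1 − 27.9/100)⁻² × (1 + 0.004×132)
= 1.246 × 1.924 × 1.528 = 3.662
(R_B − R_A)/R_A = 3.662 − 1 = 266%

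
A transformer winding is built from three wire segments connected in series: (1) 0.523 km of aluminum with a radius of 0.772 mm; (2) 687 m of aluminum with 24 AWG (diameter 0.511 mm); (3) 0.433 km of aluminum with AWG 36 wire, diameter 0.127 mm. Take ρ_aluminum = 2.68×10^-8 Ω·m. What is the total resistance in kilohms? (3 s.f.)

Seg 1: A = πr² = π(7.7200e-04 m)² = 1.872e-06 m²
R_1 = (2.68×10^-8)(523)/(1.872e-06) = 7.486 Ω
Seg 2: A = π(0.511/2 mm)² = π(2.5550e-04 m)² = 2.051e-07 m²
R_2 = (2.68×10^-8)(687)/(2.051e-07) = 89.78 Ω
Seg 3: A = π(0.127/2 mm)² = π(6.3500e-05 m)² = 1.267e-08 m²
R_3 = (2.68×10^-8)(433)/(1.267e-08) = 916.1 Ω
R_total = R_1 + R_2 + R_3 = 1.01 kΩ

1.01 kΩ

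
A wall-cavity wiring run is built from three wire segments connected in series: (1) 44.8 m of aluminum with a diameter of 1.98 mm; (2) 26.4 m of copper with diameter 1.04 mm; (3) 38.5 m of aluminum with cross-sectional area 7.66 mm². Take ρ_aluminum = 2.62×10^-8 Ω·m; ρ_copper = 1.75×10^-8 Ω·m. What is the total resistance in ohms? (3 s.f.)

Seg 1: A = π(d/2)² = π(9.9000e-04 m)² = 3.079e-06 m²
R_1 = (2.62×10^-8)(44.8)/(3.079e-06) = 0.3812 Ω
Seg 2: A = π(d/2)² = π(5.2000e-04 m)² = 8.495e-07 m²
R_2 = (1.75×10^-8)(26.4)/(8.495e-07) = 0.5439 Ω
Seg 3: A = 7.66 mm² = 7.660e-06 m²
R_3 = (2.62×10^-8)(38.5)/(7.660e-06) = 0.1317 Ω
R_total = R_1 + R_2 + R_3 = 1.06 Ω

1.06 Ω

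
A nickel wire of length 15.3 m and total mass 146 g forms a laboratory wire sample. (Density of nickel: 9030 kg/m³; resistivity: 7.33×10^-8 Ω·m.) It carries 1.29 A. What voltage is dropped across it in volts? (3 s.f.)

A = m/(density·L) = 0.146/(9030×15.3) = 1.0568e-06 m²
R = ρL/A = (7.33×10^-8)(15.3)/(1.0568e-06) = 1.061 Ω
V = IR = 1.29 × 1.061 = 1.37 V

1.37 V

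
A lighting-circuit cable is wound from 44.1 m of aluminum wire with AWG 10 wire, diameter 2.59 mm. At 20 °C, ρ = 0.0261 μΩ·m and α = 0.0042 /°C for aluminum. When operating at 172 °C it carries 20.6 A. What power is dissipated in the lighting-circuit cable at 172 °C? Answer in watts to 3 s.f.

ρ = 0.0261 μΩ·m = 2.61×10^-8 Ω·m
A = π(2.59/2 mm)² = π(1.2950e-03 m)² = 5.269e-06 m²
R₍20₎ = ρL/A = (2.61×10^-8)(44.1)/(5.269e-06) = 0.2185 Ω
R₍172₎ = R₍20₎(1 + αΔT) = 0.2185 × (1 + 0.0042×152) = 0.3579 Ω
P = I²R = (20.6)² × 0.3579 = 152 W

152 W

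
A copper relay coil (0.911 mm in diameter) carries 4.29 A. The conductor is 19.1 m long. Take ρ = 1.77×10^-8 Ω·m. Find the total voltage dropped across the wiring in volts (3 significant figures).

A = π(d/2)² = π(4.5550e-04 m)² = 6.518e-07 m²
R = ρL/A = (1.77×10^-8)(19.1)/(6.518e-07) = 0.5187 Ω
V = IR = 4.29 × 0.5187 = 2.23 V

2.23 V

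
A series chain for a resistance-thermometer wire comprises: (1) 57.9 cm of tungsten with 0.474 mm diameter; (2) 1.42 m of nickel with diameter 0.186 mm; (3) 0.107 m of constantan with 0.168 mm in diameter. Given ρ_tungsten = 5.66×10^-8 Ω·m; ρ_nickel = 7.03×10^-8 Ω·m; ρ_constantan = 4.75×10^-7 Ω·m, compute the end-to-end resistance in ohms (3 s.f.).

6.15 Ω

Seg 1: A = π(d/2)² = π(2.3700e-04 m)² = 1.765e-07 m²
R_1 = (5.66×10^-8)(0.579)/(1.765e-07) = 0.1857 Ω
Seg 2: A = π(d/2)² = π(9.3000e-05 m)² = 2.717e-08 m²
R_2 = (7.03×10^-8)(1.42)/(2.717e-08) = 3.674 Ω
Seg 3: A = π(d/2)² = π(8.4000e-05 m)² = 2.217e-08 m²
R_3 = (4.75×10^-7)(0.107)/(2.217e-08) = 2.293 Ω
R_total = R_1 + R_2 + R_3 = 6.15 Ω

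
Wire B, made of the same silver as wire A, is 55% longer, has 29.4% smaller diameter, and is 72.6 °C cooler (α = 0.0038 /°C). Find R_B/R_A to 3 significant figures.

2.25

R ∝ ρL/d² with ρ ∝ (1+αΔT), so R_B/R_A = (1 + 55/100) × (1 − 29.4/100)⁻² × (1 − 0.0038×72.6)
= 1.55 × 2.006 × 0.7241 = 2.25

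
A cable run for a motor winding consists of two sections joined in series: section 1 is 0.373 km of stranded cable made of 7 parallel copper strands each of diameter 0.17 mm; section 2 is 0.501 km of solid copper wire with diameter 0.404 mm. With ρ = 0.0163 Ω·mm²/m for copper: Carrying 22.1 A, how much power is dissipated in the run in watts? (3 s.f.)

49800 W

ρ = 0.0163 Ω·mm²/m = 1.63×10^-8 Ω·m
Section 1: A_strand = π(8.5000e-05)² = 2.270e-08 m²; R₁ = ρL/(N·A_s) = (1.63×10^-8)(373)/(7×2.270e-08) = 38.27 Ω
Section 2: A = π(d/2)² = π(2.0200e-04 m)² = 1.282e-07 m²
R₂ = (1.63×10^-8)(501)/(1.282e-07) = 63.7 Ω
R = R₁ + R₂ = 102 Ω
P = I²R = (22.1)² × 102 = 49800 W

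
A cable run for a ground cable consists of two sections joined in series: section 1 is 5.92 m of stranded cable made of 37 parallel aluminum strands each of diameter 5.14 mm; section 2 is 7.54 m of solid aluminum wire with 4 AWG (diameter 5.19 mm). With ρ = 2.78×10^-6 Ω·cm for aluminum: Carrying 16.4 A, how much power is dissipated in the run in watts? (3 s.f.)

ρ = 2.78×10^-6 Ω·cm = 2.78×10^-8 Ω·m
Section 1: A_strand = π(2.5700e-03)² = 2.075e-05 m²; R₁ = ρL/(N·A_s) = (2.78×10^-8)(5.92)/(37×2.075e-05) = 2.144×10^-4 Ω
Section 2: A = π(5.19/2 mm)² = π(2.5950e-03 m)² = 2.116e-05 m²
R₂ = (2.78×10^-8)(7.54)/(2.116e-05) = 0.009908 Ω
R = R₁ + R₂ = 0.01012 Ω
P = I²R = (16.4)² × 0.01012 = 2.72 W

2.72 W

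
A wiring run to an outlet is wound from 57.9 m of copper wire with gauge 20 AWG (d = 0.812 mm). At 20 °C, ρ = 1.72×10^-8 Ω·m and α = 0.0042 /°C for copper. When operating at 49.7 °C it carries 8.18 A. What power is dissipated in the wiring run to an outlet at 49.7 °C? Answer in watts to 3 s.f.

A = π(0.812/2 mm)² = π(4.0600e-04 m)² = 5.178e-07 m²
R₍20₎ = ρL/A = (1.72×10^-8)(57.9)/(5.178e-07) = 1.923 Ω
R₍49.7₎ = R₍20₎(1 + αΔT) = 1.923 × (1 + 0.0042×29.7) = 2.163 Ω
P = I²R = (8.18)² × 2.163 = 145 W

145 W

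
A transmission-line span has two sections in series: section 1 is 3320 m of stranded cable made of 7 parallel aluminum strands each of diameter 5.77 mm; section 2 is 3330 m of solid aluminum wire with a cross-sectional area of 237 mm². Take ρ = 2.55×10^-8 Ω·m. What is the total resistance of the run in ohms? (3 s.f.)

0.821 Ω

Section 1: A_strand = π(2.8850e-03)² = 2.615e-05 m²; R₁ = ρL/(N·A_s) = (2.55×10^-8)(3320)/(7×2.615e-05) = 0.4625 Ω
Section 2: A = 237 mm² = 2.370e-04 m²
R₂ = (2.55×10^-8)(3330)/(2.370e-04) = 0.3583 Ω
R = R₁ + R₂ = 0.821 Ω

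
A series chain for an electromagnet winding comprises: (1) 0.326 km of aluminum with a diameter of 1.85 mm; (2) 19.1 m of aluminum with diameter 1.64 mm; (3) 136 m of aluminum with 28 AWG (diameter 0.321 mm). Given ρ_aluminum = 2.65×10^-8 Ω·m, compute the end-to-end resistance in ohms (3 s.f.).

48.0 Ω

Seg 1: A = π(d/2)² = π(9.2500e-04 m)² = 2.688e-06 m²
R_1 = (2.65×10^-8)(326)/(2.688e-06) = 3.214 Ω
Seg 2: A = π(d/2)² = π(8.2000e-04 m)² = 2.112e-06 m²
R_2 = (2.65×10^-8)(19.1)/(2.112e-06) = 0.2396 Ω
Seg 3: A = π(0.321/2 mm)² = π(1.6050e-04 m)² = 8.093e-08 m²
R_3 = (2.65×10^-8)(136)/(8.093e-08) = 44.53 Ω
R_total = R_1 + R_2 + R_3 = 48.0 Ω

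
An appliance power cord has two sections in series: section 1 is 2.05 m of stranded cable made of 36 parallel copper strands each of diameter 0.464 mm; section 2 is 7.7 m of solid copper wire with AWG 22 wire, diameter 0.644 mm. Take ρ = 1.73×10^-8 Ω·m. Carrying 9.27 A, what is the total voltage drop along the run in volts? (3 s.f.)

3.85 V

Section 1: A_strand = π(2.3200e-04)² = 1.691e-07 m²; R₁ = ρL/(N·A_s) = (1.73×10^-8)(2.05)/(36×1.691e-07) = 0.005826 Ω
Section 2: A = π(0.644/2 mm)² = π(3.2200e-04 m)² = 3.257e-07 m²
R₂ = (1.73×10^-8)(7.7)/(3.257e-07) = 0.409 Ω
R = R₁ + R₂ = 0.4148 Ω
V = IR = 9.27 × 0.4148 = 3.85 V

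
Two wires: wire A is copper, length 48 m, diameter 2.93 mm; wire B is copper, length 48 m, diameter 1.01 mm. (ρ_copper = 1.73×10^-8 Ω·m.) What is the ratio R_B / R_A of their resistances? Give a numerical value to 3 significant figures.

R ∝ ρL/d², so R_B/R_A = (d_A/d_B)²
= (2.93/1.01)² = 8.42

8.42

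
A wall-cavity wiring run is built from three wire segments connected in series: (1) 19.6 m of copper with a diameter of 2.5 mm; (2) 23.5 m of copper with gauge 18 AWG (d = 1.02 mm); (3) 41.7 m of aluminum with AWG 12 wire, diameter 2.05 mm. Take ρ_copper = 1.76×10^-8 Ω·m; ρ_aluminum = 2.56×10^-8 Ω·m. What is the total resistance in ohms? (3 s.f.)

0.900 Ω

Seg 1: A = π(d/2)² = π(1.2500e-03 m)² = 4.909e-06 m²
R_1 = (1.76×10^-8)(19.6)/(4.909e-06) = 0.07027 Ω
Seg 2: A = π(1.02/2 mm)² = π(5.1000e-04 m)² = 8.171e-07 m²
R_2 = (1.76×10^-8)(23.5)/(8.171e-07) = 0.5062 Ω
Seg 3: A = π(2.05/2 mm)² = π(1.0250e-03 m)² = 3.301e-06 m²
R_3 = (2.56×10^-8)(41.7)/(3.301e-06) = 0.3234 Ω
R_total = R_1 + R_2 + R_3 = 0.900 Ω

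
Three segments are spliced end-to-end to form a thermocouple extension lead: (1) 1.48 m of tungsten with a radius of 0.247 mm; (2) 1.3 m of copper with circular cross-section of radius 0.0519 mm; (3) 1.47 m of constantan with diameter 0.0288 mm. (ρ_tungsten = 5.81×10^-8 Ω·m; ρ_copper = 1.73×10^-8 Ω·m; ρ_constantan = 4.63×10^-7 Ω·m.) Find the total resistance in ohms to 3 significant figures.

Seg 1: A = πr² = π(2.4700e-04 m)² = 1.917e-07 m²
R_1 = (5.81×10^-8)(1.48)/(1.917e-07) = 0.4486 Ω
Seg 2: A = πr² = π(5.1900e-05 m)² = 8.462e-09 m²
R_2 = (1.73×10^-8)(1.3)/(8.462e-09) = 2.658 Ω
Seg 3: A = π(d/2)² = π(1.4400e-05 m)² = 6.514e-10 m²
R_3 = (4.63×10^-7)(1.47)/(6.514e-10) = 1045 Ω
R_total = R_1 + R_2 + R_3 = 1050 Ω

1050 Ω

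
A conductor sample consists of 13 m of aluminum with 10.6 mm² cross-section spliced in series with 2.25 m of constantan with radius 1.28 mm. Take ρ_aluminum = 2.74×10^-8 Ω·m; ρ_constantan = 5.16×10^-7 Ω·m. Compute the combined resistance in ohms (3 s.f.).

Segment 1: A = 10.6 mm² = 1.060e-05 m²
R₁ = ρL/A = (2.74×10^-8)(13)/(1.060e-05) = 0.0336 Ω
Segment 2: A = πr² = π(1.2800e-03 m)² = 5.147e-06 m²
R₂ = (5.16×10^-7)(2.25)/(5.147e-06) = 0.2256 Ω
R = R₁ + R₂ = 0.259 Ω

0.259 Ω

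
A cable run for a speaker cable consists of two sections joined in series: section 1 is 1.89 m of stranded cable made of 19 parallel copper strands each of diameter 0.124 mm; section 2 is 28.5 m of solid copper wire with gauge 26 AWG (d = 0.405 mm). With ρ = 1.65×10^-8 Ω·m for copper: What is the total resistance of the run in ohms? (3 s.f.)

3.79 Ω

Section 1: A_strand = π(6.2000e-05)² = 1.208e-08 m²; R₁ = ρL/(N·A_s) = (1.65×10^-8)(1.89)/(19×1.208e-08) = 0.1359 Ω
Section 2: A = π(0.405/2 mm)² = π(2.0250e-04 m)² = 1.288e-07 m²
R₂ = (1.65×10^-8)(28.5)/(1.288e-07) = 3.65 Ω
R = R₁ + R₂ = 3.79 Ω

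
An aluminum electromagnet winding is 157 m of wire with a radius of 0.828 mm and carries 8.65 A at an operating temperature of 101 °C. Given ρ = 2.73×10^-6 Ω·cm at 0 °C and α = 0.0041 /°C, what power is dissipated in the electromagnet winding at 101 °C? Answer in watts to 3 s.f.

ρ = 2.73×10^-6 Ω·cm = 2.73×10^-8 Ω·m
A = πr² = π(8.2800e-04 m)² = 2.154e-06 m²
R₍0₎ = ρL/A = (2.73×10^-8)(157)/(2.154e-06) = 1.99 Ω
R₍101₎ = R₍0₎(1 + αΔT) = 1.99 × (1 + 0.0041×101) = 2.814 Ω
P = I²R = (8.65)² × 2.814 = 211 W

211 W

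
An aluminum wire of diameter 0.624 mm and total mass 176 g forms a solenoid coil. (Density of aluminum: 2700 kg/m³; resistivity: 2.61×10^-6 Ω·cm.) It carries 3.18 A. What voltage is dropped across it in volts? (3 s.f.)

57.8 V

ρ = 2.61×10^-6 Ω·cm = 2.61×10^-8 Ω·m
A = π(d/2)² = π(3.1200e-04 m)² = 3.0582e-07 m²
L = m/(density·A) = 0.176/(2700×3.0582e-07) = 213.2 m
R = ρL/A = (2.61×10^-8)(213.2)/(3.0582e-07) = 18.19 Ω
V = IR = 3.18 × 18.19 = 57.8 V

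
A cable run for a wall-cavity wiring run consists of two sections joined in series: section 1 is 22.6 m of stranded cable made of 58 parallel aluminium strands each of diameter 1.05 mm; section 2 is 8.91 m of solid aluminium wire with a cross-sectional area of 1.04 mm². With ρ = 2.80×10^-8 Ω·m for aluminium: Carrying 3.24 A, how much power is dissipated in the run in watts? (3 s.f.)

Section 1: A_strand = π(5.2500e-04)² = 8.659e-07 m²; R₁ = ρL/(N·A_s) = (2.80×10^-8)(22.6)/(58×8.659e-07) = 0.0126 Ω
Section 2: A = 1.04 mm² = 1.040e-06 m²
R₂ = (2.80×10^-8)(8.91)/(1.040e-06) = 0.2399 Ω
R = R₁ + R₂ = 0.2525 Ω
P = I²R = (3.24)² × 0.2525 = 2.65 W

2.65 W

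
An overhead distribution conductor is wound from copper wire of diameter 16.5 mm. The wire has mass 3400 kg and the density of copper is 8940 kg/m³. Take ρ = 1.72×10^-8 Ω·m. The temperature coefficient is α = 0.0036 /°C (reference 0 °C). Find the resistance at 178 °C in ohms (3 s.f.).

0.235 Ω

A = π(d/2)² = π(8.2500e-03 m)² = 2.1382e-04 m²
L = m/(density·A) = 3400/(8940×2.1382e-04) = 1779 m
R = ρL/A = (1.72×10^-8)(1779)/(2.1382e-04) = 0.1431 Ω
R(178 °C) = 0.1431 × (1 + 0.0036×178) = 0.235 Ω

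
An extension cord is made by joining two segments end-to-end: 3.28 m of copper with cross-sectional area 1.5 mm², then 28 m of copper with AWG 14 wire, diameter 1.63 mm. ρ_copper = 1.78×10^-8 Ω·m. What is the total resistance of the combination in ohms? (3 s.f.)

0.278 Ω

Segment 1: A = 1.5 mm² = 1.500e-06 m²
R₁ = ρL/A = (1.78×10^-8)(3.28)/(1.500e-06) = 0.03892 Ω
Segment 2: A = π(1.63/2 mm)² = π(8.1500e-04 m)² = 2.087e-06 m²
R₂ = (1.78×10^-8)(28)/(2.087e-06) = 0.2388 Ω
R = R₁ + R₂ = 0.278 Ω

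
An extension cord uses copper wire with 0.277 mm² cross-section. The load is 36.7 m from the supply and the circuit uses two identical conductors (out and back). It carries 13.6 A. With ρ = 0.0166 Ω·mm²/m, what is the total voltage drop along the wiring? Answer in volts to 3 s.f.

59.8 V

ρ = 0.0166 Ω·mm²/m = 1.66×10^-8 Ω·m
A = 0.277 mm² = 2.770e-07 m²
Total conductor length (both ways) L = 2 × 36.7 = 73.4 m
R = ρL/A = (1.66×10^-8)(73.4)/(2.770e-07) = 4.399 Ω
V = IR = 13.6 × 4.399 = 59.8 V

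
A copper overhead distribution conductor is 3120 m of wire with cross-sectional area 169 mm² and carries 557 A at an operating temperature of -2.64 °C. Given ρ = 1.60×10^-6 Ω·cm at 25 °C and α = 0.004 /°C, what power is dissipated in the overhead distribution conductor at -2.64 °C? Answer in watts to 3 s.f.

81500 W

ρ = 1.60×10^-6 Ω·cm = 1.60×10^-8 Ω·m
A = 169 mm² = 1.690e-04 m²
R₍25₎ = ρL/A = (1.60×10^-8)(3120)/(1.690e-04) = 0.2954 Ω
R₍-2.64₎ = R₍25₎(1 + αΔT) = 0.2954 × (1 + 0.004×-27.6) = 0.2627 Ω
P = I²R = (557)² × 0.2627 = 81500 W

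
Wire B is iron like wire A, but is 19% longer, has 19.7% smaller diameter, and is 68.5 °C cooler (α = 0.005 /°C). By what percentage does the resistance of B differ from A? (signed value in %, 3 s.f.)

R ∝ ρL/d² with ρ ∝ (1+αΔT), so R_B/R_A = (1 + 19/100) × (1 − 19.7/100)⁻² × (1 − 0.005×68.5)
= 1.19 × 1.551 × 0.6575 = 1.213
(R_B − R_A)/R_A = 1.213 − 1 = 21.3%

21.3%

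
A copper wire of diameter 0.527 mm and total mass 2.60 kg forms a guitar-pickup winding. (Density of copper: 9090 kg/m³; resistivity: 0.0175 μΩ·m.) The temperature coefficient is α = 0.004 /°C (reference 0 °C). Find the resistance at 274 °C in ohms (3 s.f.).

221 Ω

ρ = 0.0175 μΩ·m = 1.75×10^-8 Ω·m
A = π(d/2)² = π(2.6350e-04 m)² = 2.1813e-07 m²
L = m/(density·A) = 2.6/(9090×2.1813e-07) = 1311 m
R = ρL/A = (1.75×10^-8)(1311)/(2.1813e-07) = 105.2 Ω
R(274 °C) = 105.2 × (1 + 0.004×274) = 221 Ω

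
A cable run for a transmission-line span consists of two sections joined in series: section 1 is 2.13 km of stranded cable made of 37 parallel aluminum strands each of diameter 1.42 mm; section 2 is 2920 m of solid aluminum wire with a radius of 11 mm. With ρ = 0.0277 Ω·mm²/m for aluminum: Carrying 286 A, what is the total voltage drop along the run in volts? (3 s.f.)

349 V

ρ = 0.0277 Ω·mm²/m = 2.77×10^-8 Ω·m
Section 1: A_strand = π(7.1000e-04)² = 1.584e-06 m²; R₁ = ρL/(N·A_s) = (2.77×10^-8)(2130)/(37×1.584e-06) = 1.007 Ω
Section 2: A = πr² = π(1.1000e-02 m)² = 3.801e-04 m²
R₂ = (2.77×10^-8)(2920)/(3.801e-04) = 0.2128 Ω
R = R₁ + R₂ = 1.22 Ω
V = IR = 286 × 1.22 = 349 V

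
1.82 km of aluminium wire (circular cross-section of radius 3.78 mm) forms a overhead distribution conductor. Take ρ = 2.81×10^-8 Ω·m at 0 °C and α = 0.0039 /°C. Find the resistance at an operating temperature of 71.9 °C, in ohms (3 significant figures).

A = πr² = π(3.7800e-03 m)² = 4.489e-05 m²
R₍0°C₎ = ρL/A = (2.81×10^-8)(1820)/(4.489e-05) = 1.139 Ω
R = R₀(1 + αΔT) = 1.139(1 + 0.0039×71.9) = 1.46 Ω

1.46 Ω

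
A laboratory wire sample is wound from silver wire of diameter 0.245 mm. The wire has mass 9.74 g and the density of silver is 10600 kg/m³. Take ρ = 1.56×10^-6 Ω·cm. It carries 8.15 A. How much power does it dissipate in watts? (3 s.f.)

ρ = 1.56×10^-6 Ω·cm = 1.56×10^-8 Ω·m
A = π(d/2)² = π(1.2250e-04 m)² = 4.7144e-08 m²
L = m/(density·A) = 0.00974/(10600×4.7144e-08) = 19.49 m
R = ρL/A = (1.56×10^-8)(19.49)/(4.7144e-08) = 6.45 Ω
P = I²R = (8.15)² × 6.45 = 428 W

428 W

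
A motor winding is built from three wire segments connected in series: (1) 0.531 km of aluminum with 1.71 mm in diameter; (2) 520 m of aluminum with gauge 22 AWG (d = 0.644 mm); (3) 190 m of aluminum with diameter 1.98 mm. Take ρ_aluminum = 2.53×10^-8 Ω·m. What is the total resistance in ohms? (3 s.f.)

Seg 1: A = π(d/2)² = π(8.5500e-04 m)² = 2.297e-06 m²
R_1 = (2.53×10^-8)(531)/(2.297e-06) = 5.85 Ω
Seg 2: A = π(0.644/2 mm)² = π(3.2200e-04 m)² = 3.257e-07 m²
R_2 = (2.53×10^-8)(520)/(3.257e-07) = 40.39 Ω
Seg 3: A = π(d/2)² = π(9.9000e-04 m)² = 3.079e-06 m²
R_3 = (2.53×10^-8)(190)/(3.079e-06) = 1.561 Ω
R_total = R_1 + R_2 + R_3 = 47.8 Ω

47.8 Ω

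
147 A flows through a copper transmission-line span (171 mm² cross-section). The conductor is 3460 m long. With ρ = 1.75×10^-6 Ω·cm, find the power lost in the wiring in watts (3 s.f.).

ρ = 1.75×10^-6 Ω·cm = 1.75×10^-8 Ω·m
A = 171 mm² = 1.710e-04 m²
R = ρL/A = (1.75×10^-8)(3460)/(1.710e-04) = 0.3541 Ω
P = I²R = (147)² × 0.3541 = 7650 W

7650 W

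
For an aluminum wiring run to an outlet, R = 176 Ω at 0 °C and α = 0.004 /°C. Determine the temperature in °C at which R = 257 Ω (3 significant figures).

R = R₀(1 + α(T − T₀)) ⇒ T = T₀ + (R/R₀ − 1)/α
T = 0 + (257/176 − 1)/0.004 = 0 + (0.4602)/0.004 = 115 °C

115 °C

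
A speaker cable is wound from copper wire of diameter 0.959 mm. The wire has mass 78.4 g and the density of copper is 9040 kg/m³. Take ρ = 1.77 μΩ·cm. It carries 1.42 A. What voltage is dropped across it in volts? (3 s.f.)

0.418 V

ρ = 1.77 μΩ·cm = 1.77×10^-8 Ω·m
A = π(d/2)² = π(4.7950e-04 m)² = 7.2232e-07 m²
L = m/(density·A) = 0.0784/(9040×7.2232e-07) = 12.01 m
R = ρL/A = (1.77×10^-8)(12.01)/(7.2232e-07) = 0.2942 Ω
V = IR = 1.42 × 0.2942 = 0.418 V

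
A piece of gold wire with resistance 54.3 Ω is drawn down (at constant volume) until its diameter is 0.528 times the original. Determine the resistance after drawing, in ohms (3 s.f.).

Volume constant ⇒ L' = L/r² with r = 0.528. R' = ρL'/A' = ρ(L/r²)/(πr²d₀²/4) = R/r⁴.
R' = 12.87 × 54.3 = 699 Ω

699 Ω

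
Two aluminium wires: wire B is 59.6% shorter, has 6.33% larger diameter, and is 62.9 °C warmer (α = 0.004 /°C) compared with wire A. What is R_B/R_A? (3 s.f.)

0.447

R ∝ ρL/d² with ρ ∝ (1+αΔT), so R_B/R_A = (1 − 59.6/100) × (1 + 6.33/100)⁻² × (1 + 0.004×62.9)
= 0.404 × 0.8845 × 1.252 = 0.447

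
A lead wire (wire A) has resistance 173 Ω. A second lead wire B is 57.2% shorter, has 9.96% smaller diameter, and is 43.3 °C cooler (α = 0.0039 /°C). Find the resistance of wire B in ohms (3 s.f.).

R ∝ ρL/d² with ρ ∝ (1+αΔT), so R_B/R_A = (1 − 57.2/100) × (1 − 9.96/100)⁻² × (1 − 0.0039×43.3)
= 0.428 × 1.234 × 0.8311 = 0.4388
R_B = 0.4388 × 173 = 75.9 Ω

75.9 Ω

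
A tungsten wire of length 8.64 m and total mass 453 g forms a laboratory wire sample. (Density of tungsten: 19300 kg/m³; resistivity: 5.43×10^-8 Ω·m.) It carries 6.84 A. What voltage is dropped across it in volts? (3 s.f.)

A = m/(density·L) = 0.453/(19300×8.64) = 2.7166e-06 m²
R = ρL/A = (5.43×10^-8)(8.64)/(2.7166e-06) = 0.1727 Ω
V = IR = 6.84 × 0.1727 = 1.18 V

1.18 V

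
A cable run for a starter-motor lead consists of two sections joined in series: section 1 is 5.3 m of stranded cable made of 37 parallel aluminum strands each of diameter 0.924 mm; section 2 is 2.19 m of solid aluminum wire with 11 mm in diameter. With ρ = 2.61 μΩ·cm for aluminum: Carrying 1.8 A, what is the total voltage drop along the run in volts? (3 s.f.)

0.0111 V

ρ = 2.61 μΩ·cm = 2.61×10^-8 Ω·m
Section 1: A_strand = π(4.6200e-04)² = 6.706e-07 m²; R₁ = ρL/(N·A_s) = (2.61×10^-8)(5.3)/(37×6.706e-07) = 0.005575 Ω
Section 2: A = π(d/2)² = π(5.5000e-03 m)² = 9.503e-05 m²
R₂ = (2.61×10^-8)(2.19)/(9.503e-05) = 6.015×10^-4 Ω
R = R₁ + R₂ = 0.006177 Ω
V = IR = 1.8 × 0.006177 = 0.0111 V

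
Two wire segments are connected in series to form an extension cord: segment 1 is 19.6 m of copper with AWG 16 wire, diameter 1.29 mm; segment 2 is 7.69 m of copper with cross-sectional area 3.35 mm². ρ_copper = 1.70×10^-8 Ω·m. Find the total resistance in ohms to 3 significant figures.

Segment 1: A = π(1.29/2 mm)² = π(6.4500e-04 m)² = 1.307e-06 m²
R₁ = ρL/A = (1.70×10^-8)(19.6)/(1.307e-06) = 0.2549 Ω
Segment 2: A = 3.35 mm² = 3.350e-06 m²
R₂ = (1.70×10^-8)(7.69)/(3.350e-06) = 0.03902 Ω
R = R₁ + R₂ = 0.294 Ω

0.294 Ω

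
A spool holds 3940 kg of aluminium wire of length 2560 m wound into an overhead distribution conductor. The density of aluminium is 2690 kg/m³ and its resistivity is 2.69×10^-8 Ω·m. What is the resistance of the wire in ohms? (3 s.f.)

A = m/(density·L) = 3940/(2690×2560) = 5.7214e-04 m²
R = ρL/A = (2.69×10^-8)(2560)/(5.7214e-04) = 0.120 Ω

0.120 Ω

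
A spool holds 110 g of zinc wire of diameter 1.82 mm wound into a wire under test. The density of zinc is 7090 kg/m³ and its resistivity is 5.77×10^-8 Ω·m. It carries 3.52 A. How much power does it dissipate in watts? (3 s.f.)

1.64 W

A = π(d/2)² = π(9.1000e-04 m)² = 2.6016e-06 m²
L = m/(density·A) = 0.11/(7090×2.6016e-06) = 5.964 m
R = ρL/A = (5.77×10^-8)(5.964)/(2.6016e-06) = 0.1323 Ω
P = I²R = (3.52)² × 0.1323 = 1.64 W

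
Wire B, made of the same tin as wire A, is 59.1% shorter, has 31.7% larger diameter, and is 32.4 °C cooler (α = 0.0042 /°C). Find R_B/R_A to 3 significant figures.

0.204

R ∝ ρL/d² with ρ ∝ (1+αΔT), so R_B/R_A = (1 − 59.1/100) × (1 + 31.7/100)⁻² × (1 − 0.0042×32.4)
= 0.409 × 0.5765 × 0.8639 = 0.204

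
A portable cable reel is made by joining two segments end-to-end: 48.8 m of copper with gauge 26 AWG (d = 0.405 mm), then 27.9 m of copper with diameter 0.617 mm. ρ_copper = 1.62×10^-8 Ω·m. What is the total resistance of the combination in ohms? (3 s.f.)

Segment 1: A = π(0.405/2 mm)² = π(2.0250e-04 m)² = 1.288e-07 m²
R₁ = ρL/A = (1.62×10^-8)(48.8)/(1.288e-07) = 6.137 Ω
Segment 2: A = π(d/2)² = π(3.0850e-04 m)² = 2.990e-07 m²
R₂ = (1.62×10^-8)(27.9)/(2.990e-07) = 1.512 Ω
R = R₁ + R₂ = 7.65 Ω

7.65 Ω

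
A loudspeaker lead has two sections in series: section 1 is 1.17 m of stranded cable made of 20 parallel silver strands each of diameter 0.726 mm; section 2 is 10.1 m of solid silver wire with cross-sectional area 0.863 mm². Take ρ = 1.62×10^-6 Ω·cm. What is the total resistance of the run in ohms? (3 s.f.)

ρ = 1.62×10^-6 Ω·cm = 1.62×10^-8 Ω·m
Section 1: A_strand = π(3.6300e-04)² = 4.140e-07 m²; R₁ = ρL/(N·A_s) = (1.62×10^-8)(1.17)/(20×4.140e-07) = 0.002289 Ω
Section 2: A = 0.863 mm² = 8.630e-07 m²
R₂ = (1.62×10^-8)(10.1)/(8.630e-07) = 0.1896 Ω
R = R₁ + R₂ = 0.192 Ω

0.192 Ω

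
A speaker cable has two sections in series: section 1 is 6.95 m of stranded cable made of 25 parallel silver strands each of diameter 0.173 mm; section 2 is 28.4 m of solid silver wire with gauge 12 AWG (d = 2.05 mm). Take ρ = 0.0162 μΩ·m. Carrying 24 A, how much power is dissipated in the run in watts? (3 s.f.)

191 W

ρ = 0.0162 μΩ·m = 1.62×10^-8 Ω·m
Section 1: A_strand = π(8.6500e-05)² = 2.351e-08 m²; R₁ = ρL/(N·A_s) = (1.62×10^-8)(6.95)/(25×2.351e-08) = 0.1916 Ω
Section 2: A = π(2.05/2 mm)² = π(1.0250e-03 m)² = 3.301e-06 m²
R₂ = (1.62×10^-8)(28.4)/(3.301e-06) = 0.1394 Ω
R = R₁ + R₂ = 0.331 Ω
P = I²R = (24)² × 0.331 = 191 W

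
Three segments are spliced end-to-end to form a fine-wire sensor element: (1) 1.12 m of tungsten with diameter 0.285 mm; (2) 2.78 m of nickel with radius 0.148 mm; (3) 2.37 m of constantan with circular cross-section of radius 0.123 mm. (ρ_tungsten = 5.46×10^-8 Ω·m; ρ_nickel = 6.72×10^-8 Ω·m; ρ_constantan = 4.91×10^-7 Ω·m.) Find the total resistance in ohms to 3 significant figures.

Seg 1: A = π(d/2)² = π(1.4250e-04 m)² = 6.379e-08 m²
R_1 = (5.46×10^-8)(1.12)/(6.379e-08) = 0.9586 Ω
Seg 2: A = πr² = π(1.4800e-04 m)² = 6.881e-08 m²
R_2 = (6.72×10^-8)(2.78)/(6.881e-08) = 2.715 Ω
Seg 3: A = πr² = π(1.2300e-04 m)² = 4.753e-08 m²
R_3 = (4.91×10^-7)(2.37)/(4.753e-08) = 24.48 Ω
R_total = R_1 + R_2 + R_3 = 28.2 Ω

28.2 Ω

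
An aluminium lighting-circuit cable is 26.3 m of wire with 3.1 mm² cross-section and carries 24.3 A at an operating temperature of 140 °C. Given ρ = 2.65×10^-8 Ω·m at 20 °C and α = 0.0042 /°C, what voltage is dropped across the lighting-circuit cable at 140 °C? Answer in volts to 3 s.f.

8.22 V

A = 3.1 mm² = 3.100e-06 m²
R₍20₎ = ρL/A = (2.65×10^-8)(26.3)/(3.100e-06) = 0.2248 Ω
R₍140₎ = R₍20₎(1 + αΔT) = 0.2248 × (1 + 0.0042×120) = 0.3381 Ω
V = IR = 24.3 × 0.3381 = 8.22 V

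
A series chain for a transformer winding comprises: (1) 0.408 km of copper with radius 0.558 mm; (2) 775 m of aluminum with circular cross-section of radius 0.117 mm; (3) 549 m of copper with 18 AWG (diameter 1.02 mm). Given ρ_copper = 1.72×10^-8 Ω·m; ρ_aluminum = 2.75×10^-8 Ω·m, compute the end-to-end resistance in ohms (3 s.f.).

Seg 1: A = πr² = π(5.5800e-04 m)² = 9.782e-07 m²
R_1 = (1.72×10^-8)(408)/(9.782e-07) = 7.174 Ω
Seg 2: A = πr² = π(1.1700e-04 m)² = 4.301e-08 m²
R_2 = (2.75×10^-8)(775)/(4.301e-08) = 495.6 Ω
Seg 3: A = π(1.02/2 mm)² = π(5.1000e-04 m)² = 8.171e-07 m²
R_3 = (1.72×10^-8)(549)/(8.171e-07) = 11.56 Ω
R_total = R_1 + R_2 + R_3 = 514 Ω

514 Ω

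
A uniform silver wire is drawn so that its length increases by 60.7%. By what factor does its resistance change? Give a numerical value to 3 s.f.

k = 1 + 60.7/100 = 1.607; volume constant ⇒ A' = A/k, so R' = k²R.
Factor = 2.58

2.58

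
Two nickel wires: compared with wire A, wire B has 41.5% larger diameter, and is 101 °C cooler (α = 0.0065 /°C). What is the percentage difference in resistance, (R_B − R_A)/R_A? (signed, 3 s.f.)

R ∝ ρL/d² with ρ ∝ (1+αΔT), so R_B/R_A = (1 + 41.5/100)⁻² × (1 − 0.0065×101)
= 0.4994 × 0.3435 = 0.1716
(R_B − R_A)/R_A = 0.1716 − 1 = -82.8%

-82.8%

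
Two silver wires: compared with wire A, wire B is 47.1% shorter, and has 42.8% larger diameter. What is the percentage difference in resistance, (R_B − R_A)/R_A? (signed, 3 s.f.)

R ∝ L/d², so R_B/R_A = (1 − 47.1/100) × (1 + 42.8/100)⁻²
= 0.529 × 0.4904 = 0.2594
(R_B − R_A)/R_A = 0.2594 − 1 = -74.1%

-74.1%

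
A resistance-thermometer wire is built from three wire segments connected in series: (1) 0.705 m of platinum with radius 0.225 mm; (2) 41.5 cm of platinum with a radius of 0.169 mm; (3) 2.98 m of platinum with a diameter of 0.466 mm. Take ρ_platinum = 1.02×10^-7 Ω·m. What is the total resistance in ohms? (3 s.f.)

Seg 1: A = πr² = π(2.2500e-04 m)² = 1.590e-07 m²
R_1 = (1.02×10^-7)(0.705)/(1.590e-07) = 0.4521 Ω
Seg 2: A = πr² = π(1.6900e-04 m)² = 8.973e-08 m²
R_2 = (1.02×10^-7)(0.415)/(8.973e-08) = 0.4718 Ω
Seg 3: A = π(d/2)² = π(2.3300e-04 m)² = 1.706e-07 m²
R_3 = (1.02×10^-7)(2.98)/(1.706e-07) = 1.782 Ω
R_total = R_1 + R_2 + R_3 = 2.71 Ω

2.71 Ω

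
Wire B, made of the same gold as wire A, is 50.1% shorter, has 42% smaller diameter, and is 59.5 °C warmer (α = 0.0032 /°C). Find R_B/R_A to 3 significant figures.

R ∝ ρL/d² with ρ ∝ (1+αΔT), so R_B/R_A = (1 − 50.1/100) × (1 − 42/100)⁻² × (1 + 0.0032×59.5)
= 0.499 × 2.973 × 1.19 = 1.77

1.77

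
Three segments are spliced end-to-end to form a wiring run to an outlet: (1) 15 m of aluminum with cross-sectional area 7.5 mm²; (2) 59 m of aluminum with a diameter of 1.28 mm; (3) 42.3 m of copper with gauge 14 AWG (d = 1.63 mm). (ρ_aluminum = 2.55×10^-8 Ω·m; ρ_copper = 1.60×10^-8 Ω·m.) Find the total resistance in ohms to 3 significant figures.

Seg 1: A = 7.5 mm² = 7.500e-06 m²
R_1 = (2.55×10^-8)(15)/(7.500e-06) = 0.051 Ω
Seg 2: A = π(d/2)² = π(6.4000e-04 m)² = 1.287e-06 m²
R_2 = (2.55×10^-8)(59)/(1.287e-06) = 1.169 Ω
Seg 3: A = π(1.63/2 mm)² = π(8.1500e-04 m)² = 2.087e-06 m²
R_3 = (1.60×10^-8)(42.3)/(2.087e-06) = 0.3243 Ω
R_total = R_1 + R_2 + R_3 = 1.54 Ω

1.54 Ω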